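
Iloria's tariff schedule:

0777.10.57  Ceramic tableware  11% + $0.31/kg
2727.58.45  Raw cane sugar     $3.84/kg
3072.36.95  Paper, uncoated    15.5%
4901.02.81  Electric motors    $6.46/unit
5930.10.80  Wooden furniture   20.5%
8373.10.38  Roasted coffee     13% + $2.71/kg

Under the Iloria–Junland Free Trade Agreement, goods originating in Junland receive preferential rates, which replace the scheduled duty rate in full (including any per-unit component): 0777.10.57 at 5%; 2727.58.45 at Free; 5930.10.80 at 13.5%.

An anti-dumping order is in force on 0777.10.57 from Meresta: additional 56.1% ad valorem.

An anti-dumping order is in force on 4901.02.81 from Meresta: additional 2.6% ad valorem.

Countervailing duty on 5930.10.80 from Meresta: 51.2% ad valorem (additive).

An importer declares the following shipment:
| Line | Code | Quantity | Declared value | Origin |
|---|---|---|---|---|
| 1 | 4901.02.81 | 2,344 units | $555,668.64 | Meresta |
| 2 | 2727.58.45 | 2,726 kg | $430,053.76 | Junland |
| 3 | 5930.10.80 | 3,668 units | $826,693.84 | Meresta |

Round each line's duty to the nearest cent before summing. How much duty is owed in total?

$622,329.10

Line 1 (4901.02.81, Meresta, 2,344 units, $555,668.64):
Base rate for 4901.02.81 is $6.46/unit.
Additional duty on 4901.02.81 from Meresta: +2.6% ad valorem. Applied ad valorem rate = 2.6%.
Duty = $555,668.64 × 2.6% + 2,344 × $6.46 = $29,589.62.
Line 2 (2727.58.45, Junland, 2,726 kg, $430,053.76):
Base rate for 2727.58.45 is $3.84/kg.
Origin Junland qualifies under the Iloria–Junland agreement and 2727.58.45 is covered: preferential rate Free applies instead.
Duty = $430,053.76 × 0% = $0.00.
Line 3 (5930.10.80, Meresta, 3,668 units, $826,693.84):
Base rate for 5930.10.80 is 20.5%.
5930.10.80 has an FTA preferential rate, but origin Meresta is not Junland; base rate stands.
Additional duty on 5930.10.80 from Meresta: +51.2%. Applied ad valorem rate: 20.5% + 51.2% = 71.7%.
Duty = $826,693.84 × 71.7% = $592,739.48.
Total = $29,589.62 + $0.00 + $592,739.48 = $622,329.10.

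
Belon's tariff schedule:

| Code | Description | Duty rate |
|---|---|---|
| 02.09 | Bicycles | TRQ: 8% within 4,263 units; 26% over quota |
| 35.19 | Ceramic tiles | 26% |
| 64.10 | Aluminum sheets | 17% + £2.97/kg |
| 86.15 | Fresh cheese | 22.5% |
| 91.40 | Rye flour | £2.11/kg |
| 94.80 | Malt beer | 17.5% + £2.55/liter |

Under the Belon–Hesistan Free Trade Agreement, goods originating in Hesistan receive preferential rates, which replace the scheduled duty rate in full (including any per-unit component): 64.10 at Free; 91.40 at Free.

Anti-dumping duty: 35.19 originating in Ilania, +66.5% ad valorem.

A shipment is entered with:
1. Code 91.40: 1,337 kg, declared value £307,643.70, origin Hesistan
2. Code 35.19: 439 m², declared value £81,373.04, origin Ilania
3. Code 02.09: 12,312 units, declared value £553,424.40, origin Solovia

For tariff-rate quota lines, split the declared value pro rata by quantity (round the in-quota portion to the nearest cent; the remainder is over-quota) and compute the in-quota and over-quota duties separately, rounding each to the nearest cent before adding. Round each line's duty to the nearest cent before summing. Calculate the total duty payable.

Line 1 (91.40, Hesistan, 1,337 kg, £307,643.70):
Base rate for 91.40 is £2.11/kg.
Origin Hesistan qualifies under the Belon–Hesistan agreement and 91.40 is covered: preferential rate Free applies instead.
Duty = £307,643.70 × 0% = £0.00.
Line 2 (35.19, Ilania, 439 m², £81,373.04):
Base rate for 35.19 is 26%.
Additional duty on 35.19 from Ilania: +66.5%. Applied ad valorem rate: 26% + 66.5% = 92.5%.
Duty = £81,373.04 × 92.5% = £75,270.06.
Line 3 (02.09, Solovia, 12,312 units, £553,424.40):
Code 02.09 is under a tariff-rate quota (threshold 4,263 units). In-quota: 4,263 units at 8%; over-quota: 8,049 units at 26%.
Pro-rata value split: in-quota = £553,424.40 × 4,263/12,312 = £191,621.85; over-quota = £553,424.40 − £191,621.85 = £361,802.55.
In-quota duty = £191,621.85 × 8% = £15,329.75. Over-quota duty = £361,802.55 × 26% = £94,068.66.
Line duty = £15,329.75 + £94,068.66 = £109,398.41.
Total = £0.00 + £75,270.06 + £109,398.41 = £184,668.47.

£184,668.47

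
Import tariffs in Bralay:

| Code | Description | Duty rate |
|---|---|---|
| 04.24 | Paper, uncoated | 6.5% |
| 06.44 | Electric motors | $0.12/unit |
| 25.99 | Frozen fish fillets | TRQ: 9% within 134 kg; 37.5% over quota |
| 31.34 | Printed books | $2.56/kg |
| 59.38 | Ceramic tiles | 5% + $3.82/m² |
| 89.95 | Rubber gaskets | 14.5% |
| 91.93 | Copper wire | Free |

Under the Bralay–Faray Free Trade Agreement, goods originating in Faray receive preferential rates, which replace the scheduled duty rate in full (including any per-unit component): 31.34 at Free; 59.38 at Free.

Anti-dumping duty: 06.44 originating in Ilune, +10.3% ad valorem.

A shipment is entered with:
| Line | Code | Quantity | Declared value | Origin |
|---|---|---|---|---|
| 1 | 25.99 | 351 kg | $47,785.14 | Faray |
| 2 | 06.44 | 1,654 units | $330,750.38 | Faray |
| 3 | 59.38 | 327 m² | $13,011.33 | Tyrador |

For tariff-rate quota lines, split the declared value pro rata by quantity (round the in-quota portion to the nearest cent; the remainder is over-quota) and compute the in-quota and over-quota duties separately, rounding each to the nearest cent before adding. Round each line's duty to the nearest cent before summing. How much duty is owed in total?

$14,818.43

Line 1 (25.99, Faray, 351 kg, $47,785.14):
Code 25.99 is under a tariff-rate quota (threshold 134 kg). In-quota: 134 kg at 9%; over-quota: 217 kg at 37.5%.
Pro-rata value split: in-quota = $47,785.14 × 134/351 = $18,242.76; over-quota = $47,785.14 − $18,242.76 = $29,542.38.
In-quota duty = $18,242.76 × 9% = $1,641.85. Over-quota duty = $29,542.38 × 37.5% = $11,078.39.
Line duty = $1,641.85 + $11,078.39 = $12,720.24.
Line 2 (06.44, Faray, 1,654 units, $330,750.38):
Base rate for 06.44 is $0.12/unit.
Origin Faray is the FTA partner but 06.44 is not on the preference list; base rate stands.
The additional-duty order on 06.44 targets Ilune, not Faray; it does not apply.
Duty = 1,654 × $0.12 = $198.48.
Line 3 (59.38, Tyrador, 327 m², $13,011.33):
Base rate for 59.38 is 5% + $3.82/m².
59.38 has an FTA preferential rate, but origin Tyrador is not Faray; base rate stands.
Duty = $13,011.33 × 5% + 327 × $3.82 = $1,899.71.
Total = $12,720.24 + $198.48 + $1,899.71 = $14,818.43.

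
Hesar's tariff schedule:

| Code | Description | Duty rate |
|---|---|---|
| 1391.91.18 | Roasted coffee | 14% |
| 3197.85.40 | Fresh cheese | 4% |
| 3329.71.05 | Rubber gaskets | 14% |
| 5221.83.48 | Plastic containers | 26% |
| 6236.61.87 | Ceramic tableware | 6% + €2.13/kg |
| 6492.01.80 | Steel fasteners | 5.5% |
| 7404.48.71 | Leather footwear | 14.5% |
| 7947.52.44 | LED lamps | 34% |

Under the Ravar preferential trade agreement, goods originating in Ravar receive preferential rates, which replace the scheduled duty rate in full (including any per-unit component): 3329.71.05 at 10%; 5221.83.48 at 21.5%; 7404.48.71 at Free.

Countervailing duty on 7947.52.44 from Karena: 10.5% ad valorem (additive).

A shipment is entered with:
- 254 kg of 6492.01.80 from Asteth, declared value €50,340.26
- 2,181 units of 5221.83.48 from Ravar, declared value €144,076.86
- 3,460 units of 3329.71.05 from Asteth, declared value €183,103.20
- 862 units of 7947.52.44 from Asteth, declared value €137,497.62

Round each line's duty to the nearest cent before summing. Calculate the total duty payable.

Line 1 (6492.01.80, Asteth, 254 kg, €50,340.26):
Base rate for 6492.01.80 is 5.5%.
Duty = €50,340.26 × 5.5% = €2,768.71.
Line 2 (5221.83.48, Ravar, 2,181 units, €144,076.86):
Base rate for 5221.83.48 is 26%.
Origin Ravar qualifies under the Hesar–Ravar agreement and 5221.83.48 is covered: preferential rate 21.5% applies instead.
Duty = €144,076.86 × 21.5% = €30,976.52.
Line 3 (3329.71.05, Asteth, 3,460 units, €183,103.20):
Base rate for 3329.71.05 is 14%.
3329.71.05 has an FTA preferential rate, but origin Asteth is not Ravar; base rate stands.
Duty = €183,103.20 × 14% = €25,634.45.
Line 4 (7947.52.44, Asteth, 862 units, €137,497.62):
Base rate for 7947.52.44 is 34%.
The additional-duty order on 7947.52.44 targets Karena, not Asteth; it does not apply.
Duty = €137,497.62 × 34% = €46,749.19.
Total = €2,768.71 + €30,976.52 + €25,634.45 + €46,749.19 = €106,128.87.

€106,128.87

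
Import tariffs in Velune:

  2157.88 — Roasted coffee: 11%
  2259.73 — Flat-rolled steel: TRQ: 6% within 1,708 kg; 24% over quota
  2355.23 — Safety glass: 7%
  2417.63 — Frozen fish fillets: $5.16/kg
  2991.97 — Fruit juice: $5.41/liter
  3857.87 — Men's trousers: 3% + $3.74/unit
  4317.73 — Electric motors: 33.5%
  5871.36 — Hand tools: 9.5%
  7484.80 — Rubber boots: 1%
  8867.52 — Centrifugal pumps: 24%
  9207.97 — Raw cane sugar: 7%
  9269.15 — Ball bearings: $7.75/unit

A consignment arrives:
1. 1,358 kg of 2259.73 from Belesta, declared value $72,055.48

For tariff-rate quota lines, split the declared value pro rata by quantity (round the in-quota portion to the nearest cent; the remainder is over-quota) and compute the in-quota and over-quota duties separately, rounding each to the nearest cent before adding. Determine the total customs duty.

Line 1 (2259.73, Belesta, 1,358 kg, $72,055.48):
Code 2259.73 is under a tariff-rate quota (threshold 1,708 kg). Quantity 1,358 kg is within the quota, so the in-quota rate 6% applies to the full value.
Duty = $72,055.48 × 6% = $4,323.33.

$4,323.33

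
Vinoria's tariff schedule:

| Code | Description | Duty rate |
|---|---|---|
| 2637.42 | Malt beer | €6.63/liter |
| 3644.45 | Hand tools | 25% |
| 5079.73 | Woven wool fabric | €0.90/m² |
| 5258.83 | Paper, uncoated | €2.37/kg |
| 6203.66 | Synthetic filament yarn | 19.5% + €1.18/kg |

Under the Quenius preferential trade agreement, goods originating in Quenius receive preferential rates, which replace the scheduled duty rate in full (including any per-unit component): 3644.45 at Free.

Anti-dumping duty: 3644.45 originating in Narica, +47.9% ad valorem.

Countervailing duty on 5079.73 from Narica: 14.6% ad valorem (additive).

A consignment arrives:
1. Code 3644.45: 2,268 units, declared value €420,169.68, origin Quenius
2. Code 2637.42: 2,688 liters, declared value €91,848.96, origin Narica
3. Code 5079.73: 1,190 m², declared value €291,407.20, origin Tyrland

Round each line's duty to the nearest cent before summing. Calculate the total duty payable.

Line 1 (3644.45, Quenius, 2,268 units, €420,169.68):
Base rate for 3644.45 is 25%.
Origin Quenius qualifies under the Vinoria–Quenius agreement and 3644.45 is covered: preferential rate Free applies instead.
The additional-duty order on 3644.45 targets Narica, not Quenius; it does not apply.
Duty = €420,169.68 × 0% = €0.00.
Line 2 (2637.42, Narica, 2,688 liters, €91,848.96):
Base rate for 2637.42 is €6.63/liter.
Duty = 2,688 × €6.63 = €17,821.44.
Line 3 (5079.73, Tyrland, 1,190 m², €291,407.20):
Base rate for 5079.73 is €0.90/m².
The additional-duty order on 5079.73 targets Narica, not Tyrland; it does not apply.
Duty = 1,190 × €0.90 = €1,071.00.
Total = €0.00 + €17,821.44 + €1,071.00 = €18,892.44.

€18,892.44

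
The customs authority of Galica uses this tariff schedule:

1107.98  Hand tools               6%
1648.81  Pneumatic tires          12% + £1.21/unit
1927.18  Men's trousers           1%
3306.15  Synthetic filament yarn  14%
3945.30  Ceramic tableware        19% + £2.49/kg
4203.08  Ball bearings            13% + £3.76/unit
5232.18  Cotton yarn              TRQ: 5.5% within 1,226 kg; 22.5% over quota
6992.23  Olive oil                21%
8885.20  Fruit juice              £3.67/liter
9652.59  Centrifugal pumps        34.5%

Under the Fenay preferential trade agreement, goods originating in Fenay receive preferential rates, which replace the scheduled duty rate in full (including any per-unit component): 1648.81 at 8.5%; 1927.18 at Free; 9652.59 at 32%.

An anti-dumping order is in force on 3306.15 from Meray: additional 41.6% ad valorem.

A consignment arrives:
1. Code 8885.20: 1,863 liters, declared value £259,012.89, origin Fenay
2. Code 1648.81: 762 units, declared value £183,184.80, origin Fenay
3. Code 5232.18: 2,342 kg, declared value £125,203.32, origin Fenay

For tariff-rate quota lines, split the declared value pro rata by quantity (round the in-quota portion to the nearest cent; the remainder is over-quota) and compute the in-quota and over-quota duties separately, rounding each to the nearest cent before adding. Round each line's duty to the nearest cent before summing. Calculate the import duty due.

£39,436.54

Line 1 (8885.20, Fenay, 1,863 liters, £259,012.89):
Base rate for 8885.20 is £3.67/liter.
Origin Fenay is the FTA partner but 8885.20 is not on the preference list; base rate stands.
Duty = 1,863 × £3.67 = £6,837.21.
Line 2 (1648.81, Fenay, 762 units, £183,184.80):
Base rate for 1648.81 is 12% + £1.21/unit.
Origin Fenay qualifies under the Galica–Fenay agreement and 1648.81 is covered: preferential rate 8.5% applies instead.
Duty = £183,184.80 × 8.5% = £15,570.71.
Line 3 (5232.18, Fenay, 2,342 kg, £125,203.32):
Code 5232.18 is under a tariff-rate quota (threshold 1,226 kg). In-quota: 1,226 kg at 5.5%; over-quota: 1,116 kg at 22.5%.
Pro-rata value split: in-quota = £125,203.32 × 1,226/2,342 = £65,541.96; over-quota = £125,203.32 − £65,541.96 = £59,661.36.
In-quota duty = £65,541.96 × 5.5% = £3,604.81. Over-quota duty = £59,661.36 × 22.5% = £13,423.81.
Line duty = £3,604.81 + £13,423.81 = £17,028.62.
Total = £6,837.21 + £15,570.71 + £17,028.62 = £39,436.54.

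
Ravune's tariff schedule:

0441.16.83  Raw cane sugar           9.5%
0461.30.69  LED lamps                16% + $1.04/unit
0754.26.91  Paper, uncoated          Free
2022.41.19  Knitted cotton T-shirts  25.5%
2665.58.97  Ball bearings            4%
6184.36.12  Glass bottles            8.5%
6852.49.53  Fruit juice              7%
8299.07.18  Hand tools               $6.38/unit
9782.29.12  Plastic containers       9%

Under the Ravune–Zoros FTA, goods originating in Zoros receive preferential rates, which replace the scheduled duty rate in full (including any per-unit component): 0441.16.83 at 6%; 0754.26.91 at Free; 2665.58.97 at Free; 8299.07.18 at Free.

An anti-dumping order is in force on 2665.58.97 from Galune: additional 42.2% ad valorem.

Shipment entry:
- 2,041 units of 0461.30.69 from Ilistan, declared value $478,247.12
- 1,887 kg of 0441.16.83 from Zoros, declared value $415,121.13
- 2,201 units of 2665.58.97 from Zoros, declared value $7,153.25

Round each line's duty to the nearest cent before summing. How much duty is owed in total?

$103,549.45

Line 1 (0461.30.69, Ilistan, 2,041 units, $478,247.12):
Base rate for 0461.30.69 is 16% + $1.04/unit.
Duty = $478,247.12 × 16% + 2,041 × $1.04 = $78,642.18.
Line 2 (0441.16.83, Zoros, 1,887 kg, $415,121.13):
Base rate for 0441.16.83 is 9.5%.
Origin Zoros qualifies under the Ravune–Zoros agreement and 0441.16.83 is covered: preferential rate 6% applies instead.
Duty = $415,121.13 × 6% = $24,907.27.
Line 3 (2665.58.97, Zoros, 2,201 units, $7,153.25):
Base rate for 2665.58.97 is 4%.
Origin Zoros qualifies under the Ravune–Zoros agreement and 2665.58.97 is covered: preferential rate Free applies instead.
The additional-duty order on 2665.58.97 targets Galune, not Zoros; it does not apply.
Duty = $7,153.25 × 0% = $0.00.
Total = $78,642.18 + $24,907.27 + $0.00 = $103,549.45.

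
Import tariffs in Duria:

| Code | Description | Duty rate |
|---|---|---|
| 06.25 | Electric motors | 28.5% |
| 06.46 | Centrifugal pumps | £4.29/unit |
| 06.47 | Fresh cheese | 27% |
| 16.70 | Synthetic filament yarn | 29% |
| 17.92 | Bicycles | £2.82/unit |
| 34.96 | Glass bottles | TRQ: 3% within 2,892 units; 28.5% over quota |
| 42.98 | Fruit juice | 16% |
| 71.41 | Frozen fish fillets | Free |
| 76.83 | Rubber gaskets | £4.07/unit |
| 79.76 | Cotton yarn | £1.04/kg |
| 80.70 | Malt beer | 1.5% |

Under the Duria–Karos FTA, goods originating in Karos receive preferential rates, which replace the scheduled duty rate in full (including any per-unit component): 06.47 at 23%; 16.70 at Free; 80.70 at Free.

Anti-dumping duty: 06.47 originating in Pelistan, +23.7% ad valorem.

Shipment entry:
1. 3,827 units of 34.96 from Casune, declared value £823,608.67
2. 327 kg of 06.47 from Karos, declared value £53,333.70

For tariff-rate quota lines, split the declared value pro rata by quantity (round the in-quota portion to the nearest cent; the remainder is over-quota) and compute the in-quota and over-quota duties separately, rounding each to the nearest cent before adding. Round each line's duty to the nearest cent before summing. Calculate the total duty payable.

£88,286.45

Line 1 (34.96, Casune, 3,827 units, £823,608.67):
Code 34.96 is under a tariff-rate quota (threshold 2,892 units). In-quota: 2,892 units at 3%; over-quota: 935 units at 28.5%.
Pro-rata value split: in-quota = £823,608.67 × 2,892/3,827 = £622,387.32; over-quota = £823,608.67 − £622,387.32 = £201,221.35.
In-quota duty = £622,387.32 × 3% = £18,671.62. Over-quota duty = £201,221.35 × 28.5% = £57,348.08.
Line duty = £18,671.62 + £57,348.08 = £76,019.70.
Line 2 (06.47, Karos, 327 kg, £53,333.70):
Base rate for 06.47 is 27%.
Origin Karos qualifies under the Duria–Karos agreement and 06.47 is covered: preferential rate 23% applies instead.
The additional-duty order on 06.47 targets Pelistan, not Karos; it does not apply.
Duty = £53,333.70 × 23% = £12,266.75.
Total = £76,019.70 + £12,266.75 = £88,286.45.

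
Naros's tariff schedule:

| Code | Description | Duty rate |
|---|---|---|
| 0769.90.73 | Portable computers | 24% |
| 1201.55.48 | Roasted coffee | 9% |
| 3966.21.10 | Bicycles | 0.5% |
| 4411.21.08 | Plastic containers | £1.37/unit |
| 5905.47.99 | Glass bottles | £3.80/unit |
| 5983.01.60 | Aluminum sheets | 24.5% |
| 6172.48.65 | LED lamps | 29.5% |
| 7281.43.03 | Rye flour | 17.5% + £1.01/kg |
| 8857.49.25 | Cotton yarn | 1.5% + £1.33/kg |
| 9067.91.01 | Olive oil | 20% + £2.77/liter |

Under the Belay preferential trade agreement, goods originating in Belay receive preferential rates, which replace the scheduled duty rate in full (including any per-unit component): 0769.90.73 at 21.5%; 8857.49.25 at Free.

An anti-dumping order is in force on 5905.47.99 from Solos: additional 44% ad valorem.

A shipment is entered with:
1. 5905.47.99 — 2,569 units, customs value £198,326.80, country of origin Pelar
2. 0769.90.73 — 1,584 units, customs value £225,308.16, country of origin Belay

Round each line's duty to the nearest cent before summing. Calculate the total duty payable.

£58,203.45

Line 1 (5905.47.99, Pelar, 2,569 units, £198,326.80):
Base rate for 5905.47.99 is £3.80/unit.
The additional-duty order on 5905.47.99 targets Solos, not Pelar; it does not apply.
Duty = 2,569 × £3.80 = £9,762.20.
Line 2 (0769.90.73, Belay, 1,584 units, £225,308.16):
Base rate for 0769.90.73 is 24%.
Origin Belay qualifies under the Naros–Belay agreement and 0769.90.73 is covered: preferential rate 21.5% applies instead.
Duty = £225,308.16 × 21.5% = £48,441.25.
Total = £9,762.20 + £48,441.25 = £58,203.45.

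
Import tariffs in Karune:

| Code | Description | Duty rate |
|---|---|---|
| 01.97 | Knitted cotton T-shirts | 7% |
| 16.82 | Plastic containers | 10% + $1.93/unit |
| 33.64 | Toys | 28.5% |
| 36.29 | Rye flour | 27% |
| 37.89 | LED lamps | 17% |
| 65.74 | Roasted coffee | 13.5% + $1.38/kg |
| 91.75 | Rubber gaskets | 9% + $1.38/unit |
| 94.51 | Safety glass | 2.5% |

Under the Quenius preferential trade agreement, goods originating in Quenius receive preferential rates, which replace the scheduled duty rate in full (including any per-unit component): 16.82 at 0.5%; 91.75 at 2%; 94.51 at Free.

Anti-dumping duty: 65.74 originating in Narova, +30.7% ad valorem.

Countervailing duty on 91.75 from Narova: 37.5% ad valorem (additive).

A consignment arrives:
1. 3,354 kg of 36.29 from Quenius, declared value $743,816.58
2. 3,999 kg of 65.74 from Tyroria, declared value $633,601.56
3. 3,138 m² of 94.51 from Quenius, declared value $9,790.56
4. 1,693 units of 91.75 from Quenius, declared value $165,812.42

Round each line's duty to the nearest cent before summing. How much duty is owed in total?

Line 1 (36.29, Quenius, 3,354 kg, $743,816.58):
Base rate for 36.29 is 27%.
Origin Quenius is the FTA partner but 36.29 is not on the preference list; base rate stands.
Duty = $743,816.58 × 27% = $200,830.48.
Line 2 (65.74, Tyroria, 3,999 kg, $633,601.56):
Base rate for 65.74 is 13.5% + $1.38/kg.
The additional-duty order on 65.74 targets Narova, not Tyroria; it does not apply.
Duty = $633,601.56 × 13.5% + 3,999 × $1.38 = $91,054.83.
Line 3 (94.51, Quenius, 3,138 m², $9,790.56):
Base rate for 94.51 is 2.5%.
Origin Quenius qualifies under the Karune–Quenius agreement and 94.51 is covered: preferential rate Free applies instead.
Duty = $9,790.56 × 0% = $0.00.
Line 4 (91.75, Quenius, 1,693 units, $165,812.42):
Base rate for 91.75 is 9% + $1.38/unit.
Origin Quenius qualifies under the Karune–Quenius agreement and 91.75 is covered: preferential rate 2% applies instead.
The additional-duty order on 91.75 targets Narova, not Quenius; it does not apply.
Duty = $165,812.42 × 2% = $3,316.25.
Total = $200,830.48 + $91,054.83 + $0.00 + $3,316.25 = $295,201.56.

$295,201.56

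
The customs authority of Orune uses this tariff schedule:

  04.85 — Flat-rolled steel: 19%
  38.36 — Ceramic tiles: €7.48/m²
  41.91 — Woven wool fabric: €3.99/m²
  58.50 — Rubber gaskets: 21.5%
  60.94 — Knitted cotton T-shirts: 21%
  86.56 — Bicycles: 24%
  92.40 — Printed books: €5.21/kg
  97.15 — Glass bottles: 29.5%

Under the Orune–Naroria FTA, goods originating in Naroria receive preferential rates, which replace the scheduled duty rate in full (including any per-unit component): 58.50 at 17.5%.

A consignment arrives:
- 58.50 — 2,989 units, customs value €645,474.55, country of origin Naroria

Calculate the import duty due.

€112,958.05

Line 1 (58.50, Naroria, 2,989 units, €645,474.55):
Base rate for 58.50 is 21.5%.
Origin Naroria qualifies under the Orune–Naroria agreement and 58.50 is covered: preferential rate 17.5% applies instead.
Duty = €645,474.55 × 17.5% = €112,958.05.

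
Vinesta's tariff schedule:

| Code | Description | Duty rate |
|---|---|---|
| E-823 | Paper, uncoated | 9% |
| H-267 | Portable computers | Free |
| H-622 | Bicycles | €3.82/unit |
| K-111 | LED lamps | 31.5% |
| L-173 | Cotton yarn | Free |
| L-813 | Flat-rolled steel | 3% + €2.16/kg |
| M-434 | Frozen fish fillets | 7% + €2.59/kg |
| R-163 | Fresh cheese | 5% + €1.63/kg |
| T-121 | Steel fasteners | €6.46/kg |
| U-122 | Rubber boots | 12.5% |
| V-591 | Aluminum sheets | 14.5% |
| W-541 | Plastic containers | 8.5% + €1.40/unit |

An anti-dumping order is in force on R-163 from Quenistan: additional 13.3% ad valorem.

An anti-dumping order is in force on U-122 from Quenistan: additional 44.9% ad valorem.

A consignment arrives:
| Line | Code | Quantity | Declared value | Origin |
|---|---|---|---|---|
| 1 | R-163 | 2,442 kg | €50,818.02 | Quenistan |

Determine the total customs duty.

Line 1 (R-163, Quenistan, 2,442 kg, €50,818.02):
Base rate for R-163 is 5% + €1.63/kg.
Additional duty on R-163 from Quenistan: +13.3%. Applied ad valorem rate: 5% + 13.3% = 18.3%.
Duty = €50,818.02 × 18.3% + 2,442 × €1.63 = €13,280.16.

€13,280.16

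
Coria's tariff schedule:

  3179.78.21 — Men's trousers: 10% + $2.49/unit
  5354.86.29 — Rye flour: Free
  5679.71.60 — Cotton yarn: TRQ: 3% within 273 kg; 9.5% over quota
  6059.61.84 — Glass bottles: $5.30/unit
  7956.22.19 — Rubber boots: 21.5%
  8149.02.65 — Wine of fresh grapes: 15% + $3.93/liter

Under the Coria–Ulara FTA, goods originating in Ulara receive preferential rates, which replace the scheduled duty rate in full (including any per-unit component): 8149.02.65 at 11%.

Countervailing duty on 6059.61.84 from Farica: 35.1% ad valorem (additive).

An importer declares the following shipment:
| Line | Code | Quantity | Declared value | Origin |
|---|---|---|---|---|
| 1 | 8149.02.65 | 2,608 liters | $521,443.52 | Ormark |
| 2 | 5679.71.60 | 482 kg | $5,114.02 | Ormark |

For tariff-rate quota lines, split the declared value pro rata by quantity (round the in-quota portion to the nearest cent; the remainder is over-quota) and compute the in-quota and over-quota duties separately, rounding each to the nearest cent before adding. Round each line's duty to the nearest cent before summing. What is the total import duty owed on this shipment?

$88,763.53

Line 1 (8149.02.65, Ormark, 2,608 liters, $521,443.52):
Base rate for 8149.02.65 is 15% + $3.93/liter.
8149.02.65 has an FTA preferential rate, but origin Ormark is not Ulara; base rate stands.
Duty = $521,443.52 × 15% + 2,608 × $3.93 = $88,465.97.
Line 2 (5679.71.60, Ormark, 482 kg, $5,114.02):
Code 5679.71.60 is under a tariff-rate quota (threshold 273 kg). In-quota: 273 kg at 3%; over-quota: 209 kg at 9.5%.
Pro-rata value split: in-quota = $5,114.02 × 273/482 = $2,896.53; over-quota = $5,114.02 − $2,896.53 = $2,217.49.
In-quota duty = $2,896.53 × 3% = $86.90. Over-quota duty = $2,217.49 × 9.5% = $210.66.
Line duty = $86.90 + $210.66 = $297.56.
Total = $88,465.97 + $297.56 = $88,763.53.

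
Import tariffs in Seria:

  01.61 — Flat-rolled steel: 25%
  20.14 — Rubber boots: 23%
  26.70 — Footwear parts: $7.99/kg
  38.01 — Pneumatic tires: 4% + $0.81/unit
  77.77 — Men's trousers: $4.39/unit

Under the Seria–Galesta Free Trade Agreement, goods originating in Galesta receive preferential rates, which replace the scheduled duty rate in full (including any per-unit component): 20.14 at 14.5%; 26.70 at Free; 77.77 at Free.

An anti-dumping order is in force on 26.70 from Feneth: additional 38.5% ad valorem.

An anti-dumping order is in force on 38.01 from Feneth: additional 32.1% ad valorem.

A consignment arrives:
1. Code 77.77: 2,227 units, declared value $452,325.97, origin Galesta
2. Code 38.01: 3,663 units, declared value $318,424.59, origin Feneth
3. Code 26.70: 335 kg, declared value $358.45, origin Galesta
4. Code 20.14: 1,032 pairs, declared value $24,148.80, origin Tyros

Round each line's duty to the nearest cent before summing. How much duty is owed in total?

$123,472.53

Line 1 (77.77, Galesta, 2,227 units, $452,325.97):
Base rate for 77.77 is $4.39/unit.
Origin Galesta qualifies under the Seria–Galesta agreement and 77.77 is covered: preferential rate Free applies instead.
Duty = $452,325.97 × 0% = $0.00.
Line 2 (38.01, Feneth, 3,663 units, $318,424.59):
Base rate for 38.01 is 4% + $0.81/unit.
Additional duty on 38.01 from Feneth: +32.1%. Applied ad valorem rate: 4% + 32.1% = 36.1%.
Duty = $318,424.59 × 36.1% + 3,663 × $0.81 = $117,918.31.
Line 3 (26.70, Galesta, 335 kg, $358.45):
Base rate for 26.70 is $7.99/kg.
Origin Galesta qualifies under the Seria–Galesta agreement and 26.70 is covered: preferential rate Free applies instead.
The additional-duty order on 26.70 targets Feneth, not Galesta; it does not apply.
Duty = $358.45 × 0% = $0.00.
Line 4 (20.14, Tyros, 1,032 pairs, $24,148.80):
Base rate for 20.14 is 23%.
20.14 has an FTA preferential rate, but origin Tyros is not Galesta; base rate stands.
Duty = $24,148.80 × 23% = $5,554.22.
Total = $0.00 + $117,918.31 + $0.00 + $5,554.22 = $123,472.53.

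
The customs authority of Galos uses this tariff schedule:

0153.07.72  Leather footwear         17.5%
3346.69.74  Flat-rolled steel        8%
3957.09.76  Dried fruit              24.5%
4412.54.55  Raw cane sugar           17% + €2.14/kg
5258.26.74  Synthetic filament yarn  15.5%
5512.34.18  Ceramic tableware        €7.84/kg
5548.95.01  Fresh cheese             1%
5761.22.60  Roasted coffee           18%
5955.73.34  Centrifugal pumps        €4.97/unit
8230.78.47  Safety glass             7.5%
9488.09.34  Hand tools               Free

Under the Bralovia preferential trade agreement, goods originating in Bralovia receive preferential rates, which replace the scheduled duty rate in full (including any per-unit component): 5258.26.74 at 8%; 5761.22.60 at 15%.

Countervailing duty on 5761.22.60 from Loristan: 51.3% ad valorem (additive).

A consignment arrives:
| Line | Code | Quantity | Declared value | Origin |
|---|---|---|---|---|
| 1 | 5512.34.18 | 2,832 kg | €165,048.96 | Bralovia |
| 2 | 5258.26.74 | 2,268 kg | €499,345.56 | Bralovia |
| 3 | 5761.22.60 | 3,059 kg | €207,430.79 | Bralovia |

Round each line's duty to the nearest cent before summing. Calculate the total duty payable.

Line 1 (5512.34.18, Bralovia, 2,832 kg, €165,048.96):
Base rate for 5512.34.18 is €7.84/kg.
Origin Bralovia is the FTA partner but 5512.34.18 is not on the preference list; base rate stands.
Duty = 2,832 × €7.84 = €22,202.88.
Line 2 (5258.26.74, Bralovia, 2,268 kg, €499,345.56):
Base rate for 5258.26.74 is 15.5%.
Origin Bralovia qualifies under the Galos–Bralovia agreement and 5258.26.74 is covered: preferential rate 8% applies instead.
Duty = €499,345.56 × 8% = €39,947.64.
Line 3 (5761.22.60, Bralovia, 3,059 kg, €207,430.79):
Base rate for 5761.22.60 is 18%.
Origin Bralovia qualifies under the Galos–Bralovia agreement and 5761.22.60 is covered: preferential rate 15% applies instead.
The additional-duty order on 5761.22.60 targets Loristan, not Bralovia; it does not apply.
Duty = €207,430.79 × 15% = €31,114.62.
Total = €22,202.88 + €39,947.64 + €31,114.62 = €93,265.14.

€93,265.14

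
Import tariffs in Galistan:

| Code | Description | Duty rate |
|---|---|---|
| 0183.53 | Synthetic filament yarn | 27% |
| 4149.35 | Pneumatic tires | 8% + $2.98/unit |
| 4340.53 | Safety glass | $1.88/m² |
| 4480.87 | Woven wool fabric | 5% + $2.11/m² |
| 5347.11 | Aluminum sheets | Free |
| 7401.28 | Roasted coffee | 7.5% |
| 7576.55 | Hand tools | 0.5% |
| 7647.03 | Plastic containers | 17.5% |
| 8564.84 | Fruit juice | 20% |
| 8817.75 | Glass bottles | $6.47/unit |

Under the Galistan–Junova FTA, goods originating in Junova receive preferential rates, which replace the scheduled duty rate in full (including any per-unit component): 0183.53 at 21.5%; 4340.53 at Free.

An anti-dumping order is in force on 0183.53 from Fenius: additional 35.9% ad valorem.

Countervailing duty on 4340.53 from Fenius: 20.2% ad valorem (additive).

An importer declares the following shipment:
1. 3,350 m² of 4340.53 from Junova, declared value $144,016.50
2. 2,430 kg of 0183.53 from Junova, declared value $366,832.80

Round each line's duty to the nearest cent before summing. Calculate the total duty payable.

$78,869.05

Line 1 (4340.53, Junova, 3,350 m², $144,016.50):
Base rate for 4340.53 is $1.88/m².
Origin Junova qualifies under the Galistan–Junova agreement and 4340.53 is covered: preferential rate Free applies instead.
The additional-duty order on 4340.53 targets Fenius, not Junova; it does not apply.
Duty = $144,016.50 × 0% = $0.00.
Line 2 (0183.53, Junova, 2,430 kg, $366,832.80):
Base rate for 0183.53 is 27%.
Origin Junova qualifies under the Galistan–Junova agreement and 0183.53 is covered: preferential rate 21.5% applies instead.
The additional-duty order on 0183.53 targets Fenius, not Junova; it does not apply.
Duty = $366,832.80 × 21.5% = $78,869.05.
Total = $0.00 + $78,869.05 = $78,869.05.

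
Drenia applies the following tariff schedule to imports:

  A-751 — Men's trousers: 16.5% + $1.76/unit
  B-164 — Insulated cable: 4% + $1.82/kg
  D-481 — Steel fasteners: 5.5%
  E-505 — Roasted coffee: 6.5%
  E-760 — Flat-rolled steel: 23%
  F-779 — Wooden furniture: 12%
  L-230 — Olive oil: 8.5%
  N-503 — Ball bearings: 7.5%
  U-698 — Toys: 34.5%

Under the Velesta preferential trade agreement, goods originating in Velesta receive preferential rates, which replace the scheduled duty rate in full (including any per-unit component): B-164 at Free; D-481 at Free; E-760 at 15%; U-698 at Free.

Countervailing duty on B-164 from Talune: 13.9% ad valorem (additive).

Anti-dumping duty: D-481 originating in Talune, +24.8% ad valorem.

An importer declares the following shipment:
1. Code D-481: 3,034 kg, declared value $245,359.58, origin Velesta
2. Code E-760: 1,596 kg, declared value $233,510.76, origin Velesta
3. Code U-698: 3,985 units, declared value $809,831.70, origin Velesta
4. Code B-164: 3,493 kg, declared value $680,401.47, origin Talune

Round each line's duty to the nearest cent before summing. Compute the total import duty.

Line 1 (D-481, Velesta, 3,034 kg, $245,359.58):
Base rate for D-481 is 5.5%.
Origin Velesta qualifies under the Drenia–Velesta agreement and D-481 is covered: preferential rate Free applies instead.
The additional-duty order on D-481 targets Talune, not Velesta; it does not apply.
Duty = $245,359.58 × 0% = $0.00.
Line 2 (E-760, Velesta, 1,596 kg, $233,510.76):
Base rate for E-760 is 23%.
Origin Velesta qualifies under the Drenia–Velesta agreement and E-760 is covered: preferential rate 15% applies instead.
Duty = $233,510.76 × 15% = $35,026.61.
Line 3 (U-698, Velesta, 3,985 units, $809,831.70):
Base rate for U-698 is 34.5%.
Origin Velesta qualifies under the Drenia–Velesta agreement and U-698 is covered: preferential rate Free applies instead.
Duty = $809,831.70 × 0% = $0.00.
Line 4 (B-164, Talune, 3,493 kg, $680,401.47):
Base rate for B-164 is 4% + $1.82/kg.
B-164 has an FTA preferential rate, but origin Talune is not Velesta; base rate stands.
Additional duty on B-164 from Talune: +13.9%. Applied ad valorem rate: 4% + 13.9% = 17.9%.
Duty = $680,401.47 × 17.9% + 3,493 × $1.82 = $128,149.12.
Total = $0.00 + $35,026.61 + $0.00 + $128,149.12 = $163,175.73.

$163,175.73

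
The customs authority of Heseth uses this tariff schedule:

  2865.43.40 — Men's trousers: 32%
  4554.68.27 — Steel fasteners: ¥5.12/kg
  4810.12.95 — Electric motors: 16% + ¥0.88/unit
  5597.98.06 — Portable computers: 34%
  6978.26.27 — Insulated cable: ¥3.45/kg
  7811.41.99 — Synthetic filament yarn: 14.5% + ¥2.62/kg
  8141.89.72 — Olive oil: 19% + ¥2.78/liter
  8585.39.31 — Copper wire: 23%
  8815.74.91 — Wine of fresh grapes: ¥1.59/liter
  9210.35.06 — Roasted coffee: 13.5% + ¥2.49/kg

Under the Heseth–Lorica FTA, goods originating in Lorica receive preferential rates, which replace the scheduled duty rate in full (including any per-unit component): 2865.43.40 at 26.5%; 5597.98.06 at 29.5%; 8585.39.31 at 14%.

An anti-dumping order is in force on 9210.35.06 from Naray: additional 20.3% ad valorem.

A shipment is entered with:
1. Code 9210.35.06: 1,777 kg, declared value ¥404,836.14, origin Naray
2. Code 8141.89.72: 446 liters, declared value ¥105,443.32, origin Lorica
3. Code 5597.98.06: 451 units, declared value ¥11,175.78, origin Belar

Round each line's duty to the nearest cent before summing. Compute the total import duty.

Line 1 (9210.35.06, Naray, 1,777 kg, ¥404,836.14):
Base rate for 9210.35.06 is 13.5% + ¥2.49/kg.
Additional duty on 9210.35.06 from Naray: +20.3%. Applied ad valorem rate: 13.5% + 20.3% = 33.8%.
Duty = ¥404,836.14 × 33.8% + 1,777 × ¥2.49 = ¥141,259.35.
Line 2 (8141.89.72, Lorica, 446 liters, ¥105,443.32):
Base rate for 8141.89.72 is 19% + ¥2.78/liter.
Origin Lorica is the FTA partner but 8141.89.72 is not on the preference list; base rate stands.
Duty = ¥105,443.32 × 19% + 446 × ¥2.78 = ¥21,274.11.
Line 3 (5597.98.06, Belar, 451 units, ¥11,175.78):
Base rate for 5597.98.06 is 34%.
5597.98.06 has an FTA preferential rate, but origin Belar is not Lorica; base rate stands.
Duty = ¥11,175.78 × 34% = ¥3,799.77.
Total = ¥141,259.35 + ¥21,274.11 + ¥3,799.77 = ¥166,333.23.

¥166,333.23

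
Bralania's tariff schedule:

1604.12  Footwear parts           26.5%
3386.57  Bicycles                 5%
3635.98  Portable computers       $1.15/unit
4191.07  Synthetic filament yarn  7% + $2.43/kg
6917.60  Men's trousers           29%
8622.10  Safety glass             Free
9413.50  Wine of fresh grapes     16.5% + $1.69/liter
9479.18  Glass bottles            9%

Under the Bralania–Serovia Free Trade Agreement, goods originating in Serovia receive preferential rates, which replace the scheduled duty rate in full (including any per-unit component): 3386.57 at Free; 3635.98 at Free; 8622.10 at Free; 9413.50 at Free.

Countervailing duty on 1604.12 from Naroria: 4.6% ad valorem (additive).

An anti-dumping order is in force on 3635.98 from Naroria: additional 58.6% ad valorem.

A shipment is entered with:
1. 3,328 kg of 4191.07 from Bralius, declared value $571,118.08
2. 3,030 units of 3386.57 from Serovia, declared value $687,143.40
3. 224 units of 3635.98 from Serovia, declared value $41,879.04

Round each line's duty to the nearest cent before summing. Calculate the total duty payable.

$48,065.31

Line 1 (4191.07, Bralius, 3,328 kg, $571,118.08):
Base rate for 4191.07 is 7% + $2.43/kg.
Duty = $571,118.08 × 7% + 3,328 × $2.43 = $48,065.31.
Line 2 (3386.57, Serovia, 3,030 units, $687,143.40):
Base rate for 3386.57 is 5%.
Origin Serovia qualifies under the Bralania–Serovia agreement and 3386.57 is covered: preferential rate Free applies instead.
Duty = $687,143.40 × 0% = $0.00.
Line 3 (3635.98, Serovia, 224 units, $41,879.04):
Base rate for 3635.98 is $1.15/unit.
Origin Serovia qualifies under the Bralania–Serovia agreement and 3635.98 is covered: preferential rate Free applies instead.
The additional-duty order on 3635.98 targets Naroria, not Serovia; it does not apply.
Duty = $41,879.04 × 0% = $0.00.
Total = $48,065.31 + $0.00 + $0.00 = $48,065.31.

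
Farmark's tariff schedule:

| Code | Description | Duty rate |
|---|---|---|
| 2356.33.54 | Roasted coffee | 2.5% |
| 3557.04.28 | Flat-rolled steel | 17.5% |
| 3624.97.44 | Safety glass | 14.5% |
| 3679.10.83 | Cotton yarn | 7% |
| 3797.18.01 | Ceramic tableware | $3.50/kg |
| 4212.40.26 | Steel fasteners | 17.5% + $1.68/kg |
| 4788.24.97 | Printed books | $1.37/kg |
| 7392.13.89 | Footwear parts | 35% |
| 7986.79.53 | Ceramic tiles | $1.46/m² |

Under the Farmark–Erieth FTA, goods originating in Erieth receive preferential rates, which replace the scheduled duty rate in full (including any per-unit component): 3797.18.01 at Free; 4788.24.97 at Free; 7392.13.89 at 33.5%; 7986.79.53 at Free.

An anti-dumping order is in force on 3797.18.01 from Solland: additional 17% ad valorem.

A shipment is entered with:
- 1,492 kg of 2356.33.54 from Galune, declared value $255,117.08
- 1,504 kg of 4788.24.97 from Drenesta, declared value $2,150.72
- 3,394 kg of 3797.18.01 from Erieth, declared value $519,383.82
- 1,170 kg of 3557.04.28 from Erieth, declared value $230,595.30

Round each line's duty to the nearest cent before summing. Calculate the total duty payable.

$48,792.59

Line 1 (2356.33.54, Galune, 1,492 kg, $255,117.08):
Base rate for 2356.33.54 is 2.5%.
Duty = $255,117.08 × 2.5% = $6,377.93.
Line 2 (4788.24.97, Drenesta, 1,504 kg, $2,150.72):
Base rate for 4788.24.97 is $1.37/kg.
4788.24.97 has an FTA preferential rate, but origin Drenesta is not Erieth; base rate stands.
Duty = 1,504 × $1.37 = $2,060.48.
Line 3 (3797.18.01, Erieth, 3,394 kg, $519,383.82):
Base rate for 3797.18.01 is $3.50/kg.
Origin Erieth qualifies under the Farmark–Erieth agreement and 3797.18.01 is covered: preferential rate Free applies instead.
The additional-duty order on 3797.18.01 targets Solland, not Erieth; it does not apply.
Duty = $519,383.82 × 0% = $0.00.
Line 4 (3557.04.28, Erieth, 1,170 kg, $230,595.30):
Base rate for 3557.04.28 is 17.5%.
Origin Erieth is the FTA partner but 3557.04.28 is not on the preference list; base rate stands.
Duty = $230,595.30 × 17.5% = $40,354.18.
Total = $6,377.93 + $2,060.48 + $0.00 + $40,354.18 = $48,792.59.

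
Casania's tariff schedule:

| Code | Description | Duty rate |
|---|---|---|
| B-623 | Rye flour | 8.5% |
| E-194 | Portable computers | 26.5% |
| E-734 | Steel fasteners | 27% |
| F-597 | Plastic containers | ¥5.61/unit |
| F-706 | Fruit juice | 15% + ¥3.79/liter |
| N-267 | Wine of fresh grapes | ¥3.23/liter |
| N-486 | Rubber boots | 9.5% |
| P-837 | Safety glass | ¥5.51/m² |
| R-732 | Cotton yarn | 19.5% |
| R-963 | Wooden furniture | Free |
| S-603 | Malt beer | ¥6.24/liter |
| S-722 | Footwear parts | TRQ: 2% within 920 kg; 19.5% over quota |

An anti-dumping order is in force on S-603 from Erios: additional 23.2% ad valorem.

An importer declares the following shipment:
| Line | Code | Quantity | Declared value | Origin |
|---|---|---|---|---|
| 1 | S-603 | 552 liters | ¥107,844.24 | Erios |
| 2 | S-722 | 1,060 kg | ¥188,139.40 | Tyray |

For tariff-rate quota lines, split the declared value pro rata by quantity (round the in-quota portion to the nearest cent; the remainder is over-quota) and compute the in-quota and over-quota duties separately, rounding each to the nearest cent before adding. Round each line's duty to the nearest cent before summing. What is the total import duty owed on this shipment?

¥36,575.64

Line 1 (S-603, Erios, 552 liters, ¥107,844.24):
Base rate for S-603 is ¥6.24/liter.
Additional duty on S-603 from Erios: +23.2% ad valorem. Applied ad valorem rate = 23.2%.
Duty = ¥107,844.24 × 23.2% + 552 × ¥6.24 = ¥28,464.34.
Line 2 (S-722, Tyray, 1,060 kg, ¥188,139.40):
Code S-722 is under a tariff-rate quota (threshold 920 kg). In-quota: 920 kg at 2%; over-quota: 140 kg at 19.5%.
Pro-rata value split: in-quota = ¥188,139.40 × 920/1,060 = ¥163,290.80; over-quota = ¥188,139.40 − ¥163,290.80 = ¥24,848.60.
In-quota duty = ¥163,290.80 × 2% = ¥3,265.82. Over-quota duty = ¥24,848.60 × 19.5% = ¥4,845.48.
Line duty = ¥3,265.82 + ¥4,845.48 = ¥8,111.30.
Total = ¥28,464.34 + ¥8,111.30 = ¥36,575.64.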